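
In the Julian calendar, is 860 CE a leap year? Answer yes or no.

860 mod 4 = 0, so it is a leap year in the Julian calendar.

yes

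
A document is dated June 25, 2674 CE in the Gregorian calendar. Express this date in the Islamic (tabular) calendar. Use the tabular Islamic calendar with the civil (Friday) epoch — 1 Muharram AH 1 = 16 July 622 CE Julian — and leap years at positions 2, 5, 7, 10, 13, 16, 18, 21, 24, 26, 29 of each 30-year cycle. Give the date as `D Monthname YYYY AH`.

29 Dhu al-Qa'dah 2115 AH

Julian Day Number of the source date = 2697894.
Converting JDN 2697894 to the tabular Islamic calendar gives 29 Dhu al-Qa'dah 2115 AH.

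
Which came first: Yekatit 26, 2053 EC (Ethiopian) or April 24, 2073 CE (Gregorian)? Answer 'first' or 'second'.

first

Converting both to JDN: 2473889 vs 2478322; the smaller is the first.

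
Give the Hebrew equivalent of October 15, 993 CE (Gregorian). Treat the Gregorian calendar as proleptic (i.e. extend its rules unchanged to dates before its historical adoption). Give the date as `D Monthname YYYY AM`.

Both dates share Julian Day Number 2084034; in the Hebrew calendar that is 22 Tishrei 4754 AM.

22 Tishrei 4754 AM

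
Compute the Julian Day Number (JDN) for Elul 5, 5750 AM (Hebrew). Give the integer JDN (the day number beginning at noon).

Equivalently 26 August 1990 (Gregorian).
JDN 2299161 is 15 October 1582 CE (Gregorian); the target day is +148969 days from there, so JDN = 2448130.

2448130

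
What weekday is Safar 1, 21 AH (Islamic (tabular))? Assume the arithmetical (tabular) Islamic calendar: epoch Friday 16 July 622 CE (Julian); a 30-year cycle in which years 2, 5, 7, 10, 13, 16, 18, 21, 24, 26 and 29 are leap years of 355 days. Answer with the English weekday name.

Equivalently 12 January 642 Gregorian, JDN 1955557.
JDN 1955557 mod 7 = 2, and JDN 0 was a Monday, so this is a Wednesday.

Wednesday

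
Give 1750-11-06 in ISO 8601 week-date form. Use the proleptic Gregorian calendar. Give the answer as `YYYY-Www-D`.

1750-W45-5

The weekday is Friday (ISO weekday 5).
That Friday belongs to ISO week 45 of ISO year 1750.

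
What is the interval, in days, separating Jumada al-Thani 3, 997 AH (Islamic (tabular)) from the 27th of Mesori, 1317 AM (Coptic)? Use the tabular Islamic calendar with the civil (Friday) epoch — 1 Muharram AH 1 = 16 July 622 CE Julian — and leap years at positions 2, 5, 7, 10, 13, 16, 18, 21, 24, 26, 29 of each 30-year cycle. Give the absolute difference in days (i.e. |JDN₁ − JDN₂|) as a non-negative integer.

First date → JDN 2301539; second date → JDN 2306055.
The interval is |2301539 − 2306055| = 4516 days.

4516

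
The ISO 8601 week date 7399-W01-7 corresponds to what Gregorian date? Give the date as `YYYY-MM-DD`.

7399-01-06

ISO week 1 of 7399 is the week containing the first Thursday of 7399.
Week 1, day 7 (Sunday) lands on 7399-01-06.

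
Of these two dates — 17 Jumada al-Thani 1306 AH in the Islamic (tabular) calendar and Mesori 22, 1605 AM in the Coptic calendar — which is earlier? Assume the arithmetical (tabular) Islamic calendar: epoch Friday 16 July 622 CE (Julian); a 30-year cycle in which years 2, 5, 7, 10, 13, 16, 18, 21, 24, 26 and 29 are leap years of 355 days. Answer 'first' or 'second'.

The two dates have Julian Day Numbers 2411052 and 2411242 respectively.
Since 2411052 < 2411242, the first date comes first.

first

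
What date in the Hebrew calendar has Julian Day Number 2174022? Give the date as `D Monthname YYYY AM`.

30 Adar I 5000 AM

JDN 2174022 is 2 March 1240 in the proleptic Gregorian calendar.
In the Hebrew calendar that day is 30 Adar I 5000 AM.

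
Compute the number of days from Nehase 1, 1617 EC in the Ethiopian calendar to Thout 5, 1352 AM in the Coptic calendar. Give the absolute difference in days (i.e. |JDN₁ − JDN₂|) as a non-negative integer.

3692

First date → JDN 2314795; second date → JDN 2318487.
The interval is |2314795 − 2318487| = 3692 days.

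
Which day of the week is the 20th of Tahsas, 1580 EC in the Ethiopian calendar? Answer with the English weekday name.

This is JDN 2301060 (27 December 1587 Gregorian).
JDN 2301060 mod 7 = 6, and JDN 0 was a Monday, so this is a Sunday.

Sunday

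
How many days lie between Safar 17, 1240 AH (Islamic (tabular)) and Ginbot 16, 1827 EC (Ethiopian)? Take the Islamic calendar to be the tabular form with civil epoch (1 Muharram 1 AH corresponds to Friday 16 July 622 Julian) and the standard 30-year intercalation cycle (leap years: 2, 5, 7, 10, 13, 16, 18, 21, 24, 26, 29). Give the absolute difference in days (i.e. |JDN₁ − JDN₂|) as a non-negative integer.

3876

JDN of the first date = 2387546.
JDN of the second date = 2391422.
|2391422 − 2387546| = 3876.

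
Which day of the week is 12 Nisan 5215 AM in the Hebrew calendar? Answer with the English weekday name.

Monday

Equivalently 9 April 1455 Gregorian, JDN 2252586.
JDN 2252586 mod 7 = 0, and JDN 0 was a Monday, so this is a Monday.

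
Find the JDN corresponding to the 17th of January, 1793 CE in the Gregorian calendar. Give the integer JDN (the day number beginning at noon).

JDN 2451545 is 1 January 2000 CE (Gregorian); the target day is −75588 days from there, so JDN = 2375957.

2375957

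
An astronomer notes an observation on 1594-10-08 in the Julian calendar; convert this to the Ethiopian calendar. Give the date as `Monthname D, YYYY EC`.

The source date corresponds to 18 October 1594 in the Gregorian calendar (JDN 2303547).
That day falls on 11 Tikimt 1587 EC in the Ethiopian calendar.

Tikimt 11, 1587 EC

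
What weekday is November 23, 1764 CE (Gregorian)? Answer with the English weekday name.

Friday

JDN 2365675 mod 7 = 4, and JDN 0 was a Monday, so this is a Friday.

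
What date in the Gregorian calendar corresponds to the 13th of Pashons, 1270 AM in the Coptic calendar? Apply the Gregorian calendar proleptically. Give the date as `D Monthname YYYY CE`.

Both dates share Julian Day Number 2288784; in the Gregorian calendar that is 18 May 1554 CE.

18 May 1554 CE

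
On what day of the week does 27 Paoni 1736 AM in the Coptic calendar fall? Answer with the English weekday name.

Equivalently 4 July 2020 Gregorian, JDN 2459035.
JDN 2459035 mod 7 = 5, and JDN 0 was a Monday, so this is a Saturday.

Saturday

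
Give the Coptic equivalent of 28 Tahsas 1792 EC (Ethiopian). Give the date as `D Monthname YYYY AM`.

28 Koiak 1516 AM

Both dates share Julian Day Number 2378501; in the Coptic calendar that is 28 Koiak 1516 AM.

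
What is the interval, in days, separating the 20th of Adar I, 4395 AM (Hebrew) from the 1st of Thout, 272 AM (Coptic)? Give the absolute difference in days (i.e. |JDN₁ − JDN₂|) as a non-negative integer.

29022

JDN of the first date = 1953035.
JDN of the second date = 1924013.
|1924013 − 1953035| = 29022.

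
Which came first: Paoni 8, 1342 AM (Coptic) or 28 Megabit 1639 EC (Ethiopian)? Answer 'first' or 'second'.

first

The two dates have Julian Day Numbers 2315107 and 2322707 respectively.
Since 2315107 < 2322707, the first date comes first.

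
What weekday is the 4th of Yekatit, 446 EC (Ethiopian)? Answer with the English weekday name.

In the proleptic Gregorian calendar this is 30 January 454 (JDN 1886910).
Since JDN mod 7 = 4 (0 = Monday), the day is Friday.

Friday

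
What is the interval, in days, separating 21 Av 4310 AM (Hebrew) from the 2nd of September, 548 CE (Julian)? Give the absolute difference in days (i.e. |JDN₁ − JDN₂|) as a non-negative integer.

687

JDN of the first date = 1922147.
JDN of the second date = 1921460.
|1921460 − 1922147| = 687.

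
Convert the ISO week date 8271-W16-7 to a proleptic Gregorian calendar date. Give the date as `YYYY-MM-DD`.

ISO week 1 of 8271 is the week containing the first Thursday of 8271.
Week 16, day 7 (Sunday) lands on 8271-04-23.

8271-04-23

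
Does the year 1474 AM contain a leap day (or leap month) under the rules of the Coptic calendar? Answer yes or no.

1474 mod 4 = 2; in the Coptic calendar a year is leap when year mod 4 = 3, so it is a common year.

no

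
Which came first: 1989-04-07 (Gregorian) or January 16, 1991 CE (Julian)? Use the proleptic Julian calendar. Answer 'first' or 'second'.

first

The two dates have Julian Day Numbers 2447624 and 2448286 respectively.
Since 2447624 < 2448286, the first date comes first.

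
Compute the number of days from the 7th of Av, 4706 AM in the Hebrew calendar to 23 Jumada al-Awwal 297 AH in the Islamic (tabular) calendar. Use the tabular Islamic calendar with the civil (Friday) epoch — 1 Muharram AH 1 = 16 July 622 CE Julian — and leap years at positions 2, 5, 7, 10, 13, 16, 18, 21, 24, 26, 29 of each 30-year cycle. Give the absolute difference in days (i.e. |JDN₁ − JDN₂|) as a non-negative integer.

13301

JDN of the first date = 2066774.
JDN of the second date = 2053473.
|2053473 − 2066774| = 13301.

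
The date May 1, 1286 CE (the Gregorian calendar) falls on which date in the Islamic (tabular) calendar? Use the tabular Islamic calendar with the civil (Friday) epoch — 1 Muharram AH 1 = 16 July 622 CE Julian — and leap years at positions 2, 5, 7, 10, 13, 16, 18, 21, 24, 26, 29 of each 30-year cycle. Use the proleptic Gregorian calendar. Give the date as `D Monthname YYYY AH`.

Julian Day Number of the source date = 2190883.
Converting JDN 2190883 to the tabular Islamic calendar gives 27 Safar 685 AH.

27 Safar 685 AH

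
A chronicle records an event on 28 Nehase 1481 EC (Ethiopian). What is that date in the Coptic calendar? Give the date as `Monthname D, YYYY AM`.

The source date corresponds to 30 August 1489 in the proleptic Gregorian calendar (JDN 2265148).
That day falls on 28 Mesori 1205 AM in the Coptic calendar.

Mesori 28, 1205 AM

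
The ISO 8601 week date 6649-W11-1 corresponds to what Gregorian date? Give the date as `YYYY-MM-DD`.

6649-03-12

ISO week 1 of 6649 is the week containing the first Thursday of 6649.
Week 11, day 1 (Monday) lands on 6649-03-12.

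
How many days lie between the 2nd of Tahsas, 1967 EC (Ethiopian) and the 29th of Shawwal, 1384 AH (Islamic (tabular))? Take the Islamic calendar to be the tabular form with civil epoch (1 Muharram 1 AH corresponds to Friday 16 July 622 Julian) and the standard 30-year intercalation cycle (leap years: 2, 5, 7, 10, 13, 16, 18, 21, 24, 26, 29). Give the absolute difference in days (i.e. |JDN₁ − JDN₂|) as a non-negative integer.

3570

JDN of the first date = 2442393.
JDN of the second date = 2438823.
|2438823 − 2442393| = 3570.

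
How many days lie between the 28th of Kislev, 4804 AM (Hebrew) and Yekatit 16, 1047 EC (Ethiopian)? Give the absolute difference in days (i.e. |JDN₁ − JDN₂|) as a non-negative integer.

4087

JDN of the first date = 2102350.
JDN of the second date = 2106437.
|2106437 − 2102350| = 4087.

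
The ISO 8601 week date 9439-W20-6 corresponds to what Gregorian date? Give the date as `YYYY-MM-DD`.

9439-05-18

ISO week 1 of 9439 is the week containing the first Thursday of 9439.
Week 20, day 6 (Saturday) lands on 9439-05-18.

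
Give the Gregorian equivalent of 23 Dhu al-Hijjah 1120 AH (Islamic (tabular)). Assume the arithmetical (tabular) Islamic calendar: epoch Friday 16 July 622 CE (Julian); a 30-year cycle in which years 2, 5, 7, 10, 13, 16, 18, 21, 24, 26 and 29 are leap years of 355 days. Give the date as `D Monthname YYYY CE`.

5 March 1709 CE

Both dates share Julian Day Number 2345323; in the Gregorian calendar that is 5 March 1709 CE.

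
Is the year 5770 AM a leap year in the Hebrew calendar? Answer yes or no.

Hebrew year 5770 is year 13 of its 19-year Metonic cycle; leap years are at positions 3, 6, 8, 11, 14, 17, 19, so it is a common year (12 months).

no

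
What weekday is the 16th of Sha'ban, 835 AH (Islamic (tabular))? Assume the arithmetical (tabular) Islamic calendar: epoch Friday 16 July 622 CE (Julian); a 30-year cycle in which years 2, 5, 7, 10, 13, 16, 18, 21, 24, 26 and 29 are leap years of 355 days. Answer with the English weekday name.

This is JDN 2244204 (27 April 1432 Gregorian).
Since JDN mod 7 = 4 (0 = Monday), the day is Friday.

Friday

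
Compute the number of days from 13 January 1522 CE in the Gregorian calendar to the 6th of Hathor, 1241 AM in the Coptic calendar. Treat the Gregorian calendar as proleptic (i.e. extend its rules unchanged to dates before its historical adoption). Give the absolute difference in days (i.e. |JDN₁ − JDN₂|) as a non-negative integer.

1034

First date → JDN 2276971; second date → JDN 2278005.
The interval is |2276971 − 2278005| = 1034 days.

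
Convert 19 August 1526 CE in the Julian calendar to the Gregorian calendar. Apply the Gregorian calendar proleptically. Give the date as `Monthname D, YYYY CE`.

August 29, 1526 CE

The Julian–Gregorian offset here is 10 days (Julian trailing).
19 August 1526 Julian + 10 days → 29 August 1526 Gregorian.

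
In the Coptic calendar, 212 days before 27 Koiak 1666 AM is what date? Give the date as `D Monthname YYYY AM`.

JDN of 27 Koiak 1666 AM = 2433287.
2433287 − 212 = 2433075.
JDN 2433075 in the Coptic calendar is 30 Pashons 1665 AM.

30 Pashons 1665 AM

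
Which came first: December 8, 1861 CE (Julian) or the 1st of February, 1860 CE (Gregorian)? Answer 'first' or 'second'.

second

Converting both to JDN: 2401130 vs 2400442; the smaller is the second.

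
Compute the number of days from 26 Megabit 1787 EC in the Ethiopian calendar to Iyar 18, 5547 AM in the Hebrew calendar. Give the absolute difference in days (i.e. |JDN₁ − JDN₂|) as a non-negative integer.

First date → JDN 2376762; second date → JDN 2373874.
The interval is |2376762 − 2373874| = 2888 days.

2888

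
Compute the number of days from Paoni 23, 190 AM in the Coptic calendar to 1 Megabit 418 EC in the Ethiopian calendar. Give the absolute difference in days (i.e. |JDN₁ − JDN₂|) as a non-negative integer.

JDN of the first date = 1894354.
JDN of the second date = 1876710.
|1876710 − 1894354| = 17644.

17644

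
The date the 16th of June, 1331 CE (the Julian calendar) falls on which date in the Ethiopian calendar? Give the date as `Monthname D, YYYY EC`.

Sene 22, 1323 EC

Both dates share Julian Day Number 2207372; in the Ethiopian calendar that is 22 Sene 1323 EC.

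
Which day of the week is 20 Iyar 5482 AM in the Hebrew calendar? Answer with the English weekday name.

Thursday

Equivalently 7 May 1722 Gregorian, JDN 2350134.
JDN 2350134 mod 7 = 3, and JDN 0 was a Monday, so this is a Thursday.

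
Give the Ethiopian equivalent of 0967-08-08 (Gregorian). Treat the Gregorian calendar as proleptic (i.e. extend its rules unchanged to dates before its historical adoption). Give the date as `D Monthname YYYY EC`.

10 Nehase 959 EC

Both dates share Julian Day Number 2074469; in the Ethiopian calendar that is 10 Nehase 959 EC.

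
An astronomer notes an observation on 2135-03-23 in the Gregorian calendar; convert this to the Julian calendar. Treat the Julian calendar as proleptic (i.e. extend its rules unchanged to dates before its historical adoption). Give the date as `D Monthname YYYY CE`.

For dates in this range the Gregorian date is 14 days ahead of the Julian.
23 March 2135 Gregorian − 14 days → 9 March 2135 Julian.

9 March 2135 CE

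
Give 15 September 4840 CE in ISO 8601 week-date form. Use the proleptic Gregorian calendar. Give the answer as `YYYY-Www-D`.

The weekday is Saturday (ISO weekday 6).
That Saturday belongs to ISO week 37 of ISO year 4840.

4840-W37-6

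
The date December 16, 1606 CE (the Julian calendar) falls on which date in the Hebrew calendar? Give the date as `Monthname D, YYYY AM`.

Kislev 26, 5367 AM

Both dates share Julian Day Number 2307999; in the Hebrew calendar that is 26 Kislev 5367 AM.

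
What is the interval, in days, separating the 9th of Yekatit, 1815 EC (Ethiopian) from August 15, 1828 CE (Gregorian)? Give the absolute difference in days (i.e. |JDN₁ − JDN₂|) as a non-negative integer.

First date → JDN 2386942; second date → JDN 2388950.
The interval is |2386942 − 2388950| = 2008 days.

2008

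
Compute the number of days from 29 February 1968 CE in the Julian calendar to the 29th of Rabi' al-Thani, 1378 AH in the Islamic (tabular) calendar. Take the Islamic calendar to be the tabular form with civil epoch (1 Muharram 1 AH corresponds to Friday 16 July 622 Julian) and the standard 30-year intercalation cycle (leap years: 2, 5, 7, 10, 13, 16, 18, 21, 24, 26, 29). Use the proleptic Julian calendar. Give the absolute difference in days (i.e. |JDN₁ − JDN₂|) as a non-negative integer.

JDN of the first date = 2439929.
JDN of the second date = 2436520.
|2436520 − 2439929| = 3409.

3409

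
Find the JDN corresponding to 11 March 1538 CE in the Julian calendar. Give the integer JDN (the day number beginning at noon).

Equivalently 21 March 1538 (proleptic Gregorian).
JDN 2451545 is 1 January 2000 CE (Gregorian); the target day is −168663 days from there, so JDN = 2282882.

2282882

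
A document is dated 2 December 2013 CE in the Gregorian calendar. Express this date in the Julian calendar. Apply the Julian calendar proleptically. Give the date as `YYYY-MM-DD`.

For dates in this range the Gregorian date is 13 days ahead of the Julian.
2 December 2013 Gregorian − 13 days → 19 November 2013 Julian.

2013-11-19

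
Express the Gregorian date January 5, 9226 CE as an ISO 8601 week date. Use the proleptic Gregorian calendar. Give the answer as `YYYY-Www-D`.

The weekday is Monday (ISO weekday 1).
That Monday belongs to ISO week 2 of ISO year 9226.

9226-W02-1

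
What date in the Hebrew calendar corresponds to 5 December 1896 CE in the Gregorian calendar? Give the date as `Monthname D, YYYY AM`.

Kislev 30, 5657 AM

Julian Day Number of the source date = 2413899.
Converting JDN 2413899 to the Hebrew calendar gives 30 Kislev 5657 AM.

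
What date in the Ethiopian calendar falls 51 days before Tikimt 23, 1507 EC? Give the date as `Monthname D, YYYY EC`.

The starting date is JDN 2274339; 2274339 − 51 = 2274288.
JDN 2274288 corresponds to Meskerem 2, 1507 EC.

Meskerem 2, 1507 EC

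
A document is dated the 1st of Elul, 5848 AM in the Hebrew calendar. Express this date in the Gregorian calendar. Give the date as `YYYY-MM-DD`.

2088-08-18

Julian Day Number of the source date = 2483917.
Converting JDN 2483917 to the Gregorian calendar gives 18 August 2088 CE.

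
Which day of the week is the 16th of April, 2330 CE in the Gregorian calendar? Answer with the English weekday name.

JDN 2572180 mod 7 = 2, and JDN 0 was a Monday, so this is a Wednesday.

Wednesday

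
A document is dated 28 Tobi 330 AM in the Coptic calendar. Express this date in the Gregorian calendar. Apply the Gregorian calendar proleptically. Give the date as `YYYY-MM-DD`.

Both dates share Julian Day Number 1945344; in the Gregorian calendar that is 26 January 614 CE.

0614-01-26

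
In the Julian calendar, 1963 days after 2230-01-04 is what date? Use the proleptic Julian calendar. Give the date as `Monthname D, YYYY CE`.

Counting 1963 days forward from JDN 2535569 reaches JDN 2537532, which is May 21, 2235 CE.

May 21, 2235 CE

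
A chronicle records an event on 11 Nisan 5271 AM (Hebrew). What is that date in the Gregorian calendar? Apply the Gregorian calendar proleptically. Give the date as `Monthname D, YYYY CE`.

April 19, 1511 CE

Julian Day Number of the source date = 2273049.
Converting JDN 2273049 to the Gregorian calendar gives 19 April 1511 CE.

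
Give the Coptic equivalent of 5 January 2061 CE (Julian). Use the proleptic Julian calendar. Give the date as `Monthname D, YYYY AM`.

Tobi 10, 1777 AM

Julian Day Number of the source date = 2473843.
Converting JDN 2473843 to the Coptic calendar gives 10 Tobi 1777 AM.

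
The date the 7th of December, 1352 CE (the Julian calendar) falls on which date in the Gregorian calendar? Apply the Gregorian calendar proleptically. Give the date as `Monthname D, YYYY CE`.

The Julian–Gregorian offset here is 8 days (Julian trailing).
7 December 1352 Julian + 8 days → 15 December 1352 Gregorian.

December 15, 1352 CE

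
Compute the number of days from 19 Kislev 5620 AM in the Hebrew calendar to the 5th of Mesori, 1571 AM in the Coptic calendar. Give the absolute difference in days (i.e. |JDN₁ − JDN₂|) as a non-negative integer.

1588

JDN of the first date = 2400394.
JDN of the second date = 2398806.
|2398806 − 2400394| = 1588.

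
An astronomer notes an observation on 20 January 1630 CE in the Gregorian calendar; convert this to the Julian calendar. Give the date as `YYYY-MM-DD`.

For dates in this range the Gregorian date is 10 days ahead of the Julian.
20 January 1630 Gregorian − 10 days → 10 January 1630 Julian.

1630-01-10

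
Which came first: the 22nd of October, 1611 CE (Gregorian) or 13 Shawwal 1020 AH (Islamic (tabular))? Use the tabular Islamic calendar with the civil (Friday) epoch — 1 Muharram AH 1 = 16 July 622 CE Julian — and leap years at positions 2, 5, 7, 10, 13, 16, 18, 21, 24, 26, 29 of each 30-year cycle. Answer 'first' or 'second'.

first

The two dates have Julian Day Numbers 2309760 and 2309818 respectively.
Since 2309760 < 2309818, the first date comes first.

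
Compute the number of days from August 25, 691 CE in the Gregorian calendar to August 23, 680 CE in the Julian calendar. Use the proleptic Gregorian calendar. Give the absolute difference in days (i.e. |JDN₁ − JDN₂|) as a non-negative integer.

First date → JDN 1973679; second date → JDN 1969663.
The interval is |1973679 − 1969663| = 4016 days.

4016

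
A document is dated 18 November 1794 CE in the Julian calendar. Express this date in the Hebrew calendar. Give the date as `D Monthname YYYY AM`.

7 Kislev 5555 AM

The source date corresponds to 29 November 1794 in the Gregorian calendar (JDN 2376638).
That day falls on 7 Kislev 5555 AM in the Hebrew calendar.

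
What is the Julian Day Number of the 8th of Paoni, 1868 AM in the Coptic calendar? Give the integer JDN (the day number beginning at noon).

Equivalently 16 June 2152 (Gregorian).
JDN 2451545 is 1 January 2000 CE (Gregorian); the target day is +55684 days from there, so JDN = 2507229.

2507229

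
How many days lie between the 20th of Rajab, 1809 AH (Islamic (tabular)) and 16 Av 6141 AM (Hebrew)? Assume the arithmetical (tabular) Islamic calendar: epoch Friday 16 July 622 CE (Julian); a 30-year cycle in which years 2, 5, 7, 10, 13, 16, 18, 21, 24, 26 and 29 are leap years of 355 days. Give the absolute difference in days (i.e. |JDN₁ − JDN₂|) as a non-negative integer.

1591

First date → JDN 2589331; second date → JDN 2590922.
The interval is |2589331 − 2590922| = 1591 days.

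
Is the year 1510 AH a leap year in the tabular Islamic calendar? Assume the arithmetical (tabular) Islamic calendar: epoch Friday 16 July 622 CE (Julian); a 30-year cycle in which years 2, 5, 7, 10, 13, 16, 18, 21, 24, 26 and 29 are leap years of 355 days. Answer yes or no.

Year 1510 AH is year 10 of its 30-year cycle; leap positions are 2, 5, 7, 10, 13, 16, 18, 21, 24, 26, 29, so it is a leap year (355 days).

yes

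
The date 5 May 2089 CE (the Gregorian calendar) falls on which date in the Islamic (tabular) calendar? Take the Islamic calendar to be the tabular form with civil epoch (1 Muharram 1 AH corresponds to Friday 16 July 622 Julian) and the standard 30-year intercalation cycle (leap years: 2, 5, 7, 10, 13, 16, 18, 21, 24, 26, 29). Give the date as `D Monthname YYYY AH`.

24 Shawwal 1512 AH

Julian Day Number of the source date = 2484177.
Converting JDN 2484177 to the tabular Islamic calendar gives 24 Shawwal 1512 AH.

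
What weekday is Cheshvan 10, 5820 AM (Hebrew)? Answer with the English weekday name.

In the Gregorian calendar this is 17 October 2059 (JDN 2473384).
2473384 ≡ 4 (mod 7); counting from Monday = 0 gives Friday.

Friday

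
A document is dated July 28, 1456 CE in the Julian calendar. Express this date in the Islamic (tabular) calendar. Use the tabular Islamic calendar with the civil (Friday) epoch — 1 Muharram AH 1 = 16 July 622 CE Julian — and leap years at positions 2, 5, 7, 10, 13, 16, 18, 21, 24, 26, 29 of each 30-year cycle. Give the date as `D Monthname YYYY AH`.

The source date corresponds to 6 August 1456 in the proleptic Gregorian calendar (JDN 2253071).
That day falls on 24 Sha'ban 860 AH in the tabular Islamic calendar.

24 Sha'ban 860 AH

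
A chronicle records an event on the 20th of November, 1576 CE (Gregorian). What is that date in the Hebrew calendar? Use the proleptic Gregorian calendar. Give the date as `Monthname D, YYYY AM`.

Julian Day Number of the source date = 2297006.
Converting JDN 2297006 to the Hebrew calendar gives 19 Kislev 5337 AM.

Kislev 19, 5337 AM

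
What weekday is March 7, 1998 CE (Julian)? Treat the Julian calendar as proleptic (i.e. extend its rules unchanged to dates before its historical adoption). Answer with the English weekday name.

Friday

This is JDN 2450893 (20 March 1998 Gregorian).
JDN 2450893 mod 7 = 4, and JDN 0 was a Monday, so this is a Friday.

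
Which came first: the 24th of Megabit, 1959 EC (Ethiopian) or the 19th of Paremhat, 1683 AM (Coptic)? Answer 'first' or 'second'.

second

The two dates have Julian Day Numbers 2439583 and 2439578 respectively.
Since 2439578 < 2439583, the second date comes first.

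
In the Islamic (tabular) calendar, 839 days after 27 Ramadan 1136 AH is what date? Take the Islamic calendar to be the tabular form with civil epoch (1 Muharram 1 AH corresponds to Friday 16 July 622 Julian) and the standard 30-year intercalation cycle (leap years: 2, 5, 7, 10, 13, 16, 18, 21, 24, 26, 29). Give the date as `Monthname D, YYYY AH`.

Safar 9, 1139 AH

Counting 839 days forward from JDN 2350908 reaches JDN 2351747, which is Safar 9, 1139 AH.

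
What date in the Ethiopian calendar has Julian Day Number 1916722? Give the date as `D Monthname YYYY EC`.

JDN 1916722 is 15 September 535 in the proleptic Gregorian calendar.
In the Ethiopian calendar that day is 15 Meskerem 528 EC.

15 Meskerem 528 EC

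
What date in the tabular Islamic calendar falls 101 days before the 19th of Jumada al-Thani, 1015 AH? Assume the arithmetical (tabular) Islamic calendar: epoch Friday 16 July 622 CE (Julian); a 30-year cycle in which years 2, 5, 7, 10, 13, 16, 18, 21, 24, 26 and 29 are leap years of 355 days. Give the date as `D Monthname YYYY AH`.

JDN of the 19th of Jumada al-Thani, 1015 AH = 2307934.
2307934 − 101 = 2307833.
JDN 2307833 in the tabular Islamic calendar is 7 Rabi' al-Awwal 1015 AH.

7 Rabi' al-Awwal 1015 AH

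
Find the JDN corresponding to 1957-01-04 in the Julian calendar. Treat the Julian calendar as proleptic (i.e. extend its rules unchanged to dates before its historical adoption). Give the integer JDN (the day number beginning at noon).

2435856

Equivalently 17 January 1957 (Gregorian).
JDN 2299161 is 15 October 1582 CE (Gregorian); the target day is +136695 days from there, so JDN = 2435856.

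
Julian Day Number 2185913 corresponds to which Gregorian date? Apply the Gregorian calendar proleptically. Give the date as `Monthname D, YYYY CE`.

September 21, 1272 CE

Counting from JDN 2299161 = 15 Oct 1582 gives an offset of -113248 days.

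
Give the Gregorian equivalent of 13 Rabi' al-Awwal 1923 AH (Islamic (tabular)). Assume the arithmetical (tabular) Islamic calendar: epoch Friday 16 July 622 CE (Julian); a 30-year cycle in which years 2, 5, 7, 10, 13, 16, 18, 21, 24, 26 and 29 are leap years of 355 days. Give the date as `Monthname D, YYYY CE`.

July 5, 2487 CE

Both dates share Julian Day Number 2629604; in the Gregorian calendar that is 5 July 2487 CE.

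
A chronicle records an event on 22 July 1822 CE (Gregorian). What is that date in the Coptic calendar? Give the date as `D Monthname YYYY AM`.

Both dates share Julian Day Number 2386734; in the Coptic calendar that is 16 Epip 1538 AM.

16 Epip 1538 AM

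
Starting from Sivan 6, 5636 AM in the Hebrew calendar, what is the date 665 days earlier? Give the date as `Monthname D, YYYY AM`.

Av 20, 5634 AM

Counting 665 days back from JDN 2406404 reaches JDN 2405739, which is Av 20, 5634 AM.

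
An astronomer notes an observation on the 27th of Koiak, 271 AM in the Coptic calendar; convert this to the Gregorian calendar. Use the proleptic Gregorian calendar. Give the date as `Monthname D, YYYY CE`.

Both dates share Julian Day Number 1923763; in the Gregorian calendar that is 25 December 554 CE.

December 25, 554 CE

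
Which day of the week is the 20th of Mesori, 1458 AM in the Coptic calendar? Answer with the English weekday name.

Friday

Equivalently 24 August 1742 Gregorian, JDN 2357548.
JDN 2357548 mod 7 = 4, and JDN 0 was a Monday, so this is a Friday.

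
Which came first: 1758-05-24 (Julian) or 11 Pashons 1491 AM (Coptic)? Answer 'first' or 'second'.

first

First date → JDN 2363311; second date → JDN 2369502.
JDN 2363311 < JDN 2369502, so the first date is earlier.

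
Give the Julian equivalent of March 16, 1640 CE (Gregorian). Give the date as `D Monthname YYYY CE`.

6 March 1640 CE

The Julian–Gregorian offset here is 10 days (Julian trailing).
16 March 1640 Gregorian − 10 days → 6 March 1640 Julian.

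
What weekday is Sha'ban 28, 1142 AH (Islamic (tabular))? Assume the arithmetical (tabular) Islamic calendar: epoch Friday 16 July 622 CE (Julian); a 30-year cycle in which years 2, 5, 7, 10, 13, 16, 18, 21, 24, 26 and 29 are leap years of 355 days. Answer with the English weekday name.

Equivalently 18 March 1730 Gregorian, JDN 2353006.
2353006 ≡ 5 (mod 7); counting from Monday = 0 gives Saturday.

Saturday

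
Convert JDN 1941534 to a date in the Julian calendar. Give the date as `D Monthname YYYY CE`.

19 August 603 CE

JDN 1941534 is 22 August 603 in the proleptic Gregorian calendar.
In the Julian calendar that day is 19 August 603 CE.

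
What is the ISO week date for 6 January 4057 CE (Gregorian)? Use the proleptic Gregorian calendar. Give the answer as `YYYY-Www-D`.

4057-W01-6

The weekday is Saturday (ISO weekday 6).
That Saturday belongs to ISO week 1 of ISO year 4057.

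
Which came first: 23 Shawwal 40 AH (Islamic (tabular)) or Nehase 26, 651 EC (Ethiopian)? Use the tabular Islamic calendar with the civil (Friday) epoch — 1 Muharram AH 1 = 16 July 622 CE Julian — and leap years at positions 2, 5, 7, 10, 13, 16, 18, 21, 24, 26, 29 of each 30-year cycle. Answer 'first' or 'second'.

First date → JDN 1962548; second date → JDN 1961988.
JDN 1961988 < JDN 1962548, so the second date is earlier.

second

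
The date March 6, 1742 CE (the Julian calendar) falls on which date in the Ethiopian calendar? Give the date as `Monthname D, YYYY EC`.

Megabit 10, 1734 EC

Julian Day Number of the source date = 2357388.
Converting JDN 2357388 to the Ethiopian calendar gives 10 Megabit 1734 EC.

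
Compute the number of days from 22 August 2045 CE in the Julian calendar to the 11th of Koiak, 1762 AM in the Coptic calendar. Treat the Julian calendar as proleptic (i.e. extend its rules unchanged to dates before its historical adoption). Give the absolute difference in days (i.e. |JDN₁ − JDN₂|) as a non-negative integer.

First date → JDN 2468228; second date → JDN 2468335.
The interval is |2468228 − 2468335| = 107 days.

107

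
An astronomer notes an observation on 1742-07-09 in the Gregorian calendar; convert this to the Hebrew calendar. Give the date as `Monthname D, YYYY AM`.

Julian Day Number of the source date = 2357502.
Converting JDN 2357502 to the Hebrew calendar gives 7 Tammuz 5502 AM.

Tammuz 7, 5502 AM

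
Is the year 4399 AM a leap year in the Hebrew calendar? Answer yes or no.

Hebrew year 4399 is year 10 of its 19-year Metonic cycle; leap years are at positions 3, 6, 8, 11, 14, 17, 19, so it is a common year (12 months).

no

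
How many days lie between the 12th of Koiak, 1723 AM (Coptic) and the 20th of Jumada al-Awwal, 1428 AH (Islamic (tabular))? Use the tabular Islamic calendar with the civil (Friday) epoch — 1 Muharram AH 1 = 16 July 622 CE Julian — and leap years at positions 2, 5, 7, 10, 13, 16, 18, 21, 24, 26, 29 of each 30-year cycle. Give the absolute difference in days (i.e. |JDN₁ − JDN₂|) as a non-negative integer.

JDN of the first date = 2454091.
JDN of the second date = 2454258.
|2454258 − 2454091| = 167.

167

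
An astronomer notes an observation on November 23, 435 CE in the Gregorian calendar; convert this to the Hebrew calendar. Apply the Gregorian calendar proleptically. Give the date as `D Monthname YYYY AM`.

15 Kislev 4196 AM

Both dates share Julian Day Number 1880267; in the Hebrew calendar that is 15 Kislev 4196 AM.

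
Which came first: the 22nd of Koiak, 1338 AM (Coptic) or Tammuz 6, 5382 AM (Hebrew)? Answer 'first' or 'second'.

First date → JDN 2313480; second date → JDN 2313648.
JDN 2313480 < JDN 2313648, so the first date is earlier.

first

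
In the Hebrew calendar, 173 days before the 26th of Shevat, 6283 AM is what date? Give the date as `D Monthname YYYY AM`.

JDN of the 26th of Shevat, 6283 AM = 2642609.
2642609 − 173 = 2642436.
JDN 2642436 in the Hebrew calendar is 30 Av 6282 AM.

30 Av 6282 AM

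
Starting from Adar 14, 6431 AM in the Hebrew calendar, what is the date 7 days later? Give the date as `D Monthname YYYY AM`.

Counting 7 days forward from JDN 2696698 reaches JDN 2696705, which is 21 Adar 6431 AM.

21 Adar 6431 AM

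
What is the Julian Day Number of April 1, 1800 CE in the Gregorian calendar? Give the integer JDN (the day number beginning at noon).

JDN 2299161 is 15 October 1582 CE (Gregorian); the target day is +79426 days from there, so JDN = 2378587.

2378587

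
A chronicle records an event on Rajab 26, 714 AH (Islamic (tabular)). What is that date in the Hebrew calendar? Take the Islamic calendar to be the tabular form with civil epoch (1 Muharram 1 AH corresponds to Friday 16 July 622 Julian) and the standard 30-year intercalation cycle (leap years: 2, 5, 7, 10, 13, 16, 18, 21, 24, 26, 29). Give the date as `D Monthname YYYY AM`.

The source date corresponds to 13 November 1314 in the proleptic Gregorian calendar (JDN 2201305).
That day falls on 25 Cheshvan 5075 AM in the Hebrew calendar.

25 Cheshvan 5075 AM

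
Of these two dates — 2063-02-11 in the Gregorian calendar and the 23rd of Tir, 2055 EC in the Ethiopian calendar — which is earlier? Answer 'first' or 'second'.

Converting both to JDN: 2474597 vs 2474586; the smaller is the second.

second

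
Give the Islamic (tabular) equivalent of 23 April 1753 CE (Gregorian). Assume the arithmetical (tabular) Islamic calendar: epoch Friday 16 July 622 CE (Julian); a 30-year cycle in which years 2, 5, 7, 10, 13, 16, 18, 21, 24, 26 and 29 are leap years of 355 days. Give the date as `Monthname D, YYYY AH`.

Jumada al-Thani 19, 1166 AH

Julian Day Number of the source date = 2361443.
Converting JDN 2361443 to the tabular Islamic calendar gives 19 Jumada al-Thani 1166 AH.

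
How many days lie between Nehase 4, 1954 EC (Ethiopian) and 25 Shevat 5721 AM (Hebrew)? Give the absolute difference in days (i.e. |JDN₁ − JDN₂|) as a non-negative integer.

545

First date → JDN 2437887; second date → JDN 2437342.
The interval is |2437887 − 2437342| = 545 days.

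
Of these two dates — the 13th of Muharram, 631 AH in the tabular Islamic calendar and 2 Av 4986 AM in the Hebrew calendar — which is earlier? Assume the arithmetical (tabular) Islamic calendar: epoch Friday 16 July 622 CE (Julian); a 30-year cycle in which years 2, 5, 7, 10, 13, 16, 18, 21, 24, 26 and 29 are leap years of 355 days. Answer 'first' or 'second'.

second

First date → JDN 2171703; second date → JDN 2169063.
JDN 2169063 < JDN 2171703, so the second date is earlier.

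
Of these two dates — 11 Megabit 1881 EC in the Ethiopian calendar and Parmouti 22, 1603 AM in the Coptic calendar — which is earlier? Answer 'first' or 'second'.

second

Converting both to JDN: 2411081 vs 2410391; the smaller is the second.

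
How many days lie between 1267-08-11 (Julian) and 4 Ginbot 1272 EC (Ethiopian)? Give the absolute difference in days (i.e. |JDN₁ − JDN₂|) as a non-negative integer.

4645

JDN of the first date = 2184052.
JDN of the second date = 2188697.
|2188697 − 2184052| = 4645.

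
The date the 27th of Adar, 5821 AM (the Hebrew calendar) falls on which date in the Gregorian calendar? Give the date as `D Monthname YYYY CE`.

19 March 2061 CE

Julian Day Number of the source date = 2473903.
Converting JDN 2473903 to the Gregorian calendar gives 19 March 2061 CE.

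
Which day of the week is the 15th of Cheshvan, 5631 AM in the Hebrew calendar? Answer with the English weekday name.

Wednesday

In the Gregorian calendar this is 9 November 1870 (JDN 2404376).
Since JDN mod 7 = 2 (0 = Monday), the day is Wednesday.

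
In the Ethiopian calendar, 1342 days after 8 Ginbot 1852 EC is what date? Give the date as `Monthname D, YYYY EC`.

Counting 1342 days forward from JDN 2400546 reaches JDN 2401888, which is Tir 9, 1856 EC.

Tir 9, 1856 EC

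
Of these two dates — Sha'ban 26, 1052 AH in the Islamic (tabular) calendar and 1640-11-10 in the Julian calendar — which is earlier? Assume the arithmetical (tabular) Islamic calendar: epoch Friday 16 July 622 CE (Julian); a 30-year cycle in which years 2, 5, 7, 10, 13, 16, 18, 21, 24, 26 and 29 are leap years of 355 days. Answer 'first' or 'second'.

second

First date → JDN 2321111; second date → JDN 2320382.
JDN 2320382 < JDN 2321111, so the second date is earlier.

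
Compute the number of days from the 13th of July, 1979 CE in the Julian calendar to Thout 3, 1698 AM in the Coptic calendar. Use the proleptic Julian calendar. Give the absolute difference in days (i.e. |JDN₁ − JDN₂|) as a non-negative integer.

780

First date → JDN 2444081; second date → JDN 2444861.
The interval is |2444081 − 2444861| = 780 days.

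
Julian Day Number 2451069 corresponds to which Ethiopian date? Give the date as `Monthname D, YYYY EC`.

Meskerem 2, 1991 EC

JDN 2451069 is 12 September 1998 in the Gregorian calendar.
In the Ethiopian calendar that day is Meskerem 2, 1991 EC.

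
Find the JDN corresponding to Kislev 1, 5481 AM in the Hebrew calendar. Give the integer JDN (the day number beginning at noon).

In the Gregorian calendar the same day is 1 December 1720.
JDN 2451545 is 1 January 2000 CE (Gregorian); the target day is −101933 days from there, so JDN = 2349612.

2349612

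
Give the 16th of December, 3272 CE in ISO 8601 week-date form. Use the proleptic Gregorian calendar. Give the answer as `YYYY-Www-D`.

3272-W50-5

The weekday is Friday (ISO weekday 5).
That Friday belongs to ISO week 50 of ISO year 3272.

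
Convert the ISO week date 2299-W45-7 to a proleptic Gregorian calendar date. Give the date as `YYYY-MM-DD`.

ISO week 1 of 2299 is the week containing the first Thursday of 2299.
Week 45, day 7 (Sunday) lands on 2299-11-12.

2299-11-12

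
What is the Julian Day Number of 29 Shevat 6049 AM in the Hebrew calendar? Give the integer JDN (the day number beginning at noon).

Equivalently 20 February 2289 (Gregorian).
JDN 2451545 is 1 January 2000 CE (Gregorian); the target day is +105606 days from there, so JDN = 2557151.

2557151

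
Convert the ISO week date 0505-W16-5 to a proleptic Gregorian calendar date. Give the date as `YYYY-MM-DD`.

0505-04-17

ISO week 1 of 505 is the week containing the first Thursday of 505.
Week 16, day 5 (Friday) lands on 0505-04-17.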